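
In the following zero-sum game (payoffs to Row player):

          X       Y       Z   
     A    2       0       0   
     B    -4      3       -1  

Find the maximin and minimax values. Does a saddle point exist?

Maximin = 0, Minimax = 0, Saddle: True

Work:
Row minimums: [0, -4] → maximin = 0
Column maximums: [2, 3, 0] → minimax = 0
Saddle point exists! Game value = 0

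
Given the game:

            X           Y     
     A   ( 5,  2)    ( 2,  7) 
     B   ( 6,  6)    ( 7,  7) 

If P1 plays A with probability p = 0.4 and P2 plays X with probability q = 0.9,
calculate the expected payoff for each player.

E[P1] = 5.54, E[P2] = 4.66

Work:
E[P1] = p·q·π₁(A,X) + p·(1-q)·π₁(A,Y) + (1-p)·q·π₁(B,X) + (1-p)·(1-q)·π₁(B,Y)
= 0.4·0.9·5 + 0.4·0.1·2 + 0.6·0.9·6 + 0.6·0.1·7
= 5.54

E[P2] = 4.66 (similar calculation)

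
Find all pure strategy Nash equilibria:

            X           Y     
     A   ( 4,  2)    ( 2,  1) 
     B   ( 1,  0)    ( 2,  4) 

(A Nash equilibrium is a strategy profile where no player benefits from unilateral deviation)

Nash equilibrium: (A, X), (B, Y)

Work:
Best responses:
  P1 vs X: payoffs [4, 1] → best response A (payoff 4)
  P1 vs Y: payoffs [2, 2] → best response A/B (payoff 2)
  P2 vs A: payoffs [2, 1] → best response X (payoff 2)
  P2 vs B: payoffs [0, 4] → best response Y (payoff 4)
Mutual best responses: (A,X), (B,Y) → Nash equilibria.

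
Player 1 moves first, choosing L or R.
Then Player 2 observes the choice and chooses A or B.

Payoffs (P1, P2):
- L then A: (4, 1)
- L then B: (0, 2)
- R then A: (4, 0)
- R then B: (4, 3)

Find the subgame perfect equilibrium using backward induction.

P1 plays R, P2 plays B after L and B after R; Payoff (4, 3)

Work:
Backward induction:
After L: P2 chooses B → P1 gets 0
After R: P2 chooses B → P1 gets 4
P1 chooses R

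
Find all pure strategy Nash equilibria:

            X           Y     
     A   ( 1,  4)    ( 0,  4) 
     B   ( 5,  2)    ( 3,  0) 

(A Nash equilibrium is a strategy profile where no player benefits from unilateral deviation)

Nash equilibrium: (B, X)

Work:
Best responses:
  P1 vs X: payoffs [1, 5] → best response B (payoff 5)
  P1 vs Y: payoffs [0, 3] → best response B (payoff 3)
  P2 vs A: payoffs [4, 4] → best response X/Y (payoff 4)
  P2 vs B: payoffs [2, 0] → best response X (payoff 2)
Mutual best responses: (B,X) → Nash equilibria.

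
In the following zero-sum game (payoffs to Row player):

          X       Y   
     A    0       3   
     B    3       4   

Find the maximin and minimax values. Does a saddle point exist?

Maximin = 3, Minimax = 3, Saddle: True

Work:
Row minimums: [0, 3] → maximin = 3
Column maximums: [3, 4] → minimax = 3
Saddle point exists! Game value = 3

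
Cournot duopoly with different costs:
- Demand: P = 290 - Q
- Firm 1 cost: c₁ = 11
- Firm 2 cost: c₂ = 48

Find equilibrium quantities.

q₁* = 105.33, q₂* = 68.33

Work:
Reaction: q₁ = (290 - 11 - q₂)/2
Reaction: q₂ = (290 - 48 - q₁)/2
Solve simultaneously:
q₁* = (290 - 2×11 + 48)/3 = 105.33
q₂* = (290 - 2×48 + 11)/3 = 68.33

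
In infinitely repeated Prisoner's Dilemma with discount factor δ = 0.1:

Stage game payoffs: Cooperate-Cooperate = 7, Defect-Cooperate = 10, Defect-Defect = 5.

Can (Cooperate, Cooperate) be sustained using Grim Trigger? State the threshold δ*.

δ* = 0.6; since δ = 0.1 < 0.6, cooperation cannot be sustained

Work:
For Grim Trigger:
Cooperate forever: 7/(1-δ)
Defect then punished: 10 + 5·δ/(1-δ)
Need: 7/(1-δ) ≥ 10 + 5·δ/(1-δ)
Solving: δ ≥ (T-R)/(T-P) = (10-7)/(10-5) = 0.6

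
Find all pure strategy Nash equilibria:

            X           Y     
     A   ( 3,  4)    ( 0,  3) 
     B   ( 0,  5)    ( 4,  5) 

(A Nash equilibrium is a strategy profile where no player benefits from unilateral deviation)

Nash equilibrium: (A, X), (B, Y)

Work:
Best responses:
  P1 vs X: payoffs [3, 0] → best response A (payoff 3)
  P1 vs Y: payoffs [0, 4] → best response B (payoff 4)
  P2 vs A: payoffs [4, 3] → best response X (payoff 4)
  P2 vs B: payoffs [5, 5] → best response X/Y (payoff 5)
Mutual best responses: (A,X), (B,Y) → Nash equilibria.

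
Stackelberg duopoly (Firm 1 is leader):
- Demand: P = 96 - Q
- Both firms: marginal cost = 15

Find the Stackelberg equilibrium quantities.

q₁* (leader) = 40.5, q₂* (follower) = 20.25

Work:
Follower's reaction: q₂ = (a - c - q₁)/2
Leader substitutes: π₁ = q₁·(a - q₁ - (a-c-q₁)/2 - c)
FOC: q₁* = (96 - 15)/2 = 40.50
Then: q₂* = (96 - 15 - 40.5)/2 = 20.25
Leader has first-mover advantage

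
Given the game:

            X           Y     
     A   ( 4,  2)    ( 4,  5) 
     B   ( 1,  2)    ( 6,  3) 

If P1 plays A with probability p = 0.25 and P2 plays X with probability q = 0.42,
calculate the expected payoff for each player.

E[P1] = 3.925, E[P2] = 2.87

Work:
E[P1] = p·q·π₁(A,X) + p·(1-q)·π₁(A,Y) + (1-p)·q·π₁(B,X) + (1-p)·(1-q)·π₁(B,Y)
= 0.25·0.42·4 + 0.25·0.58·4 + 0.75·0.42·1 + 0.75·0.58·6
= 3.925

E[P2] = 2.87 (similar calculation)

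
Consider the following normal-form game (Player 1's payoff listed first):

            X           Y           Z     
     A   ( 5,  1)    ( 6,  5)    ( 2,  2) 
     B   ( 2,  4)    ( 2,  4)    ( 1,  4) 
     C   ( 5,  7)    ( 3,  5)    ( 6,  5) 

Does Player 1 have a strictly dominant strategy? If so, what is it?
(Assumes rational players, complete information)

No strictly dominant strategy exists for Player 1

Work:
A strategy strictly dominates another if it gives a strictly higher payoff against every opponent action. Compare each pair of P1's strategies column-by-column:
  A vs B: [5 vs 2, 6 vs 2, 2 vs 1] → A strictly dominates B
  A vs C: [5 vs 5, 6 vs 3, 2 vs 6] → A does not strictly dominate C (column X: 5 ≤ 5)
  B vs A: [2 vs 5, 2 vs 6, 1 vs 2] → B does not strictly dominate A (column X: 2 ≤ 5)
  B vs C: [2 vs 5, 2 vs 3, 1 vs 6] → B does not strictly dominate C (column X: 2 ≤ 5)
  C vs A: [5 vs 5, 3 vs 6, 6 vs 2] → C does not strictly dominate A (column X: 5 ≤ 5)
  C vs B: [5 vs 2, 3 vs 2, 6 vs 1] → C strictly dominates B
No single strategy strictly dominates all others → no strictly dominant strategy.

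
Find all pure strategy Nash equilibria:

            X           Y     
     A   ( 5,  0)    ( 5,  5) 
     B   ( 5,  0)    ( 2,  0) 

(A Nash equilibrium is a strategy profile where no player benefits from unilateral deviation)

Nash equilibrium: (A, Y), (B, X)

Work:
Best responses:
  P1 vs X: payoffs [5, 5] → best response A/B (payoff 5)
  P1 vs Y: payoffs [5, 2] → best response A (payoff 5)
  P2 vs A: payoffs [0, 5] → best response Y (payoff 5)
  P2 vs B: payoffs [0, 0] → best response X/Y (payoff 0)
Mutual best responses: (A,Y), (B,X) → Nash equilibria.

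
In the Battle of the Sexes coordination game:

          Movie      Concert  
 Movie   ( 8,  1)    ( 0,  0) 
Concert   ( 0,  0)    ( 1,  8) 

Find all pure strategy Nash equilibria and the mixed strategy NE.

Pure NE: (Movie, Movie) and (Concert, Concert); Mixed NE: p = 0.8889, q = 0.1111

Work:
Check pure NE:
(Movie, Movie): (8, 1) - no unilateral deviation beneficial
(Concert, Concert): (1, 8) - no unilateral deviation beneficial
Mixed NE: P1 plays Movie with p = 0.8889, P2 plays Movie with q = 0.1111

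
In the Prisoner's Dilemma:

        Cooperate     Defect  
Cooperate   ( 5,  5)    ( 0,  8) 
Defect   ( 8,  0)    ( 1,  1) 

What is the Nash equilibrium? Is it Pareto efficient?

(Defect, Defect) is NE; not Pareto efficient

Work:
Defect dominates Cooperate for both players:
If P2 cooperates: Defect (8) > Cooperate (5)
If P2 defects: Defect (1) > Cooperate (0)
NE: (Defect, Defect) with payoff (1, 1)
But (Cooperate, Cooperate) = (5, 5) Pareto dominates (1, 1)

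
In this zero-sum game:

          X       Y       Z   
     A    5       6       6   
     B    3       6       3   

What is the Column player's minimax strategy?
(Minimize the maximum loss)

Column should play X, value = 5

Work:
Column player minimizes Row's maximum payoff:
Column X: max payoff to Row = 5
Column Y: max payoff to Row = 6
Column Z: max payoff to Row = 6
Minimum is 5, achieved by column X.
Minimax strategy: X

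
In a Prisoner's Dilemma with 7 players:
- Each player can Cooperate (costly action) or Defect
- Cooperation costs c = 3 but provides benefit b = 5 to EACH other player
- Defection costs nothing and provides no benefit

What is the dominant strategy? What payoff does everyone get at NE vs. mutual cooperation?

Dominant: Defect; NE payoff = 0; Coop payoff = 27

Work:
Defect dominates (saves cost c = 3, benefit to others is external)
NE: All defect → everyone gets 0
If all cooperate: each receives (6)×5 - 3 = 27
Social dilemma: 27 > 0 but NE gives 0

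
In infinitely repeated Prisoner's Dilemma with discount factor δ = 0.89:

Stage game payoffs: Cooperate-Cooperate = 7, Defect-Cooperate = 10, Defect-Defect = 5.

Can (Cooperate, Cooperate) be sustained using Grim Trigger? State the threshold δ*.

δ* = 0.6; since δ = 0.89 ≥ 0.6, cooperation can be sustained

Work:
For Grim Trigger:
Cooperate forever: 7/(1-δ)
Defect then punished: 10 + 5·δ/(1-δ)
Need: 7/(1-δ) ≥ 10 + 5·δ/(1-δ)
Solving: δ ≥ (T-R)/(T-P) = (10-7)/(10-5) = 0.6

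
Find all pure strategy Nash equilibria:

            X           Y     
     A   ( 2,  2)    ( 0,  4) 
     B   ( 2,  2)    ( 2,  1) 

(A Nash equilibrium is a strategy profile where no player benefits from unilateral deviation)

Nash equilibrium: (B, X)

Work:
Best responses:
  P1 vs X: payoffs [2, 2] → best response A/B (payoff 2)
  P1 vs Y: payoffs [0, 2] → best response B (payoff 2)
  P2 vs A: payoffs [2, 4] → best response Y (payoff 4)
  P2 vs B: payoffs [2, 1] → best response X (payoff 2)
Mutual best responses: (B,X) → Nash equilibria.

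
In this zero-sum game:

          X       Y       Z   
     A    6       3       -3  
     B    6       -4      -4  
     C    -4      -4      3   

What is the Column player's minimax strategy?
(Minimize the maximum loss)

Column should play Y or Z (all achieve the minimum), value = 3

Work:
Column player minimizes Row's maximum payoff:
Column X: max payoff to Row = 6
Column Y: max payoff to Row = 3
Column Z: max payoff to Row = 3
Minimum is 3, achieved by columns Y, Z (tied).
Each of Y or Z is a minimax strategy.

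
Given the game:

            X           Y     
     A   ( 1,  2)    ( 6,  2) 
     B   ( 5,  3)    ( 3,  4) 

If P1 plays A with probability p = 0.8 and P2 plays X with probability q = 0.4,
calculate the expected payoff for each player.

E[P1] = 3.96, E[P2] = 2.32

Work:
E[P1] = p·q·π₁(A,X) + p·(1-q)·π₁(A,Y) + (1-p)·q·π₁(B,X) + (1-p)·(1-q)·π₁(B,Y)
= 0.8·0.4·1 + 0.8·0.6·6 + 0.2·0.4·5 + 0.2·0.6·3
= 3.96

E[P2] = 2.32 (similar calculation)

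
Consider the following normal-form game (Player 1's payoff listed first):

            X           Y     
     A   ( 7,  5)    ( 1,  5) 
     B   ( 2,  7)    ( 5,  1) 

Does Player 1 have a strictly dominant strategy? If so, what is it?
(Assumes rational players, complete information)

No strictly dominant strategy exists for Player 1

Work:
A strategy strictly dominates another if it gives a strictly higher payoff against every opponent action. Compare each pair of P1's strategies column-by-column:
  A vs B: [7 vs 2, 1 vs 5] → A does not strictly dominate B (column Y: 1 ≤ 5)
  B vs A: [2 vs 7, 5 vs 1] → B does not strictly dominate A (column X: 2 ≤ 7)
No single strategy strictly dominates all others → no strictly dominant strategy.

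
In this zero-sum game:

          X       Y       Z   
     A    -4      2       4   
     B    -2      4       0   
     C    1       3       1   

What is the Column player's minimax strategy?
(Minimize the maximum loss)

Column should play X, value = 1

Work:
Column player minimizes Row's maximum payoff:
Column X: max payoff to Row = 1
Column Y: max payoff to Row = 4
Column Z: max payoff to Row = 4
Minimum is 1, achieved by column X.
Minimax strategy: X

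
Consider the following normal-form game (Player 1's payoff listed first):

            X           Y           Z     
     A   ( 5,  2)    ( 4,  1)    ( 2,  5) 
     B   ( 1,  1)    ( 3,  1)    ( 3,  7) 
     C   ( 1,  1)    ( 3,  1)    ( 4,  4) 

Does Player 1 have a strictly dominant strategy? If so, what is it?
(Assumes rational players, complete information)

No strictly dominant strategy exists for Player 1

Work:
A strategy strictly dominates another if it gives a strictly higher payoff against every opponent action. Compare each pair of P1's strategies column-by-column:
  A vs B: [5 vs 1, 4 vs 3, 2 vs 3] → A does not strictly dominate B (column Z: 2 ≤ 3)
  A vs C: [5 vs 1, 4 vs 3, 2 vs 4] → A does not strictly dominate C (column Z: 2 ≤ 4)
  B vs A: [1 vs 5, 3 vs 4, 3 vs 2] → B does not strictly dominate A (column X: 1 ≤ 5)
  B vs C: [1 vs 1, 3 vs 3, 3 vs 4] → B does not strictly dominate C (column X: 1 ≤ 1)
  C vs A: [1 vs 5, 3 vs 4, 4 vs 2] → C does not strictly dominate A (column X: 1 ≤ 5)
  C vs B: [1 vs 1, 3 vs 3, 4 vs 3] → C does not strictly dominate B (column X: 1 ≤ 1)
No single strategy strictly dominates all others → no strictly dominant strategy.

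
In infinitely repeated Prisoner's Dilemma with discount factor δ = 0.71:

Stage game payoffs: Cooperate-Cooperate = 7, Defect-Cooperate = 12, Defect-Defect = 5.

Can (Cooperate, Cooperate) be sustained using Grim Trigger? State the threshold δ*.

δ* = 0.7143; since δ = 0.71 < 0.7143, cooperation cannot be sustained

Work:
For Grim Trigger:
Cooperate forever: 7/(1-δ)
Defect then punished: 12 + 5·δ/(1-δ)
Need: 7/(1-δ) ≥ 12 + 5·δ/(1-δ)
Solving: δ ≥ (T-R)/(T-P) = (12-7)/(12-5) = 0.7143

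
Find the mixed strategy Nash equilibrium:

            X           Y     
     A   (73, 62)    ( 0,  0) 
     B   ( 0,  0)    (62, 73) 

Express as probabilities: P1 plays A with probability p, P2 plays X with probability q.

p = 0.5407, q = 0.4593

Work:
Find probabilities that make opponent indifferent:
P2 chooses q to make P1 indifferent between A and B
P1 chooses p to make P2 indifferent between X and Y
Mixed NE: P1 plays (A: 0.5407, B: 0.4593), P2 plays (X: 0.4593, Y: 0.5407)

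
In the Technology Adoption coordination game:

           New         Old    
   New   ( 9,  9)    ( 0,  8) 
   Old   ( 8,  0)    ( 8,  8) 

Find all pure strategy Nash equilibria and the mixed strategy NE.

Pure NE: (New, New) and (Old, Old); Mixed NE: p = 0.8889, q = 0.8889

Work:
Check pure NE:
(New, New): (9, 9) - no unilateral deviation beneficial
(Old, Old): (8, 8) - no unilateral deviation beneficial
Mixed NE: P1 plays New with p = 0.8889, P2 plays New with q = 0.8889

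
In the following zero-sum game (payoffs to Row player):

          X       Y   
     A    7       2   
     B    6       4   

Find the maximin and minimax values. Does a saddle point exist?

Maximin = 4, Minimax = 4, Saddle: True

Work:
Row minimums: [2, 4] → maximin = 4
Column maximums: [7, 4] → minimax = 4
Saddle point exists! Game value = 4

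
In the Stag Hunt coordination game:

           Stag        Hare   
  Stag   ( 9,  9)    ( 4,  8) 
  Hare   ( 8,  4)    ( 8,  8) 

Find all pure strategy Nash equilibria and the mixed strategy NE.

Pure NE: (Stag, Stag) and (Hare, Hare); Mixed NE: p = 0.8, q = 0.8

Work:
Check pure NE:
(Stag, Stag): (9, 9) - no unilateral deviation beneficial
(Hare, Hare): (8, 8) - no unilateral deviation beneficial
Mixed NE: P1 plays Stag with p = 0.8, P2 plays Stag with q = 0.8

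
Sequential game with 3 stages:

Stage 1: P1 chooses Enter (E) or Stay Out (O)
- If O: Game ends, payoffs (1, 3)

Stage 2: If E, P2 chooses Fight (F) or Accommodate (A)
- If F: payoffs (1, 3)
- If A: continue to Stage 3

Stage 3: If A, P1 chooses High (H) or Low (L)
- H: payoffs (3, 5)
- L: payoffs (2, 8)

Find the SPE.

SPE: (E, A, H); Outcome (3, 5)

Work:
Stage 3: P1 chooses H (3 vs 2)
Stage 2: P2: F->3, A->5 (anticipating H). Choose A
Stage 1: P1: O->1, E->3 (anticipating A, H). Choose E
SPE path: E -> A -> H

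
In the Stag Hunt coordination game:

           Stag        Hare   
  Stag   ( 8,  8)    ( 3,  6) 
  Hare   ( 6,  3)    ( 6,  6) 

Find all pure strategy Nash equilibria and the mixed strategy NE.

Pure NE: (Stag, Stag) and (Hare, Hare); Mixed NE: p = 0.6, q = 0.6

Work:
Check pure NE:
(Stag, Stag): (8, 8) - no unilateral deviation beneficial
(Hare, Hare): (6, 6) - no unilateral deviation beneficial
Mixed NE: P1 plays Stag with p = 0.6, P2 plays Stag with q = 0.6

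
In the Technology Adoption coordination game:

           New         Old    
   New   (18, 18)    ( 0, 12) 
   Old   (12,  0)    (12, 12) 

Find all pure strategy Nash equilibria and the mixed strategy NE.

Pure NE: (New, New) and (Old, Old); Mixed NE: p = 0.6667, q = 0.6667

Work:
Check pure NE:
(New, New): (18, 18) - no unilateral deviation beneficial
(Old, Old): (12, 12) - no unilateral deviation beneficial
Mixed NE: P1 plays New with p = 0.6667, P2 plays New with q = 0.6667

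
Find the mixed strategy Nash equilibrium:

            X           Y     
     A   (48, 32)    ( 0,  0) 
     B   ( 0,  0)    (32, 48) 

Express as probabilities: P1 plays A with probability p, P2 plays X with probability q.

p = 0.6, q = 0.4

Work:
Find probabilities that make opponent indifferent:
P2 chooses q to make P1 indifferent between A and B
P1 chooses p to make P2 indifferent between X and Y
Mixed NE: P1 plays (A: 0.6, B: 0.4), P2 plays (X: 0.4, Y: 0.6)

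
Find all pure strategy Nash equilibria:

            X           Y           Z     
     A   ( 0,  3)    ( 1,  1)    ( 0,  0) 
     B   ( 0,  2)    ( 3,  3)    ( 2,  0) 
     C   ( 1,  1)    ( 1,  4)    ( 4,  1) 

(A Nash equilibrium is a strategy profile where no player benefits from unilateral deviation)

Nash equilibrium: (B, Y)

Work:
Best responses:
  P1 vs X: payoffs [0, 0, 1] → best response C (payoff 1)
  P1 vs Y: payoffs [1, 3, 1] → best response B (payoff 3)
  P1 vs Z: payoffs [0, 2, 4] → best response C (payoff 4)
  P2 vs A: payoffs [3, 1, 0] → best response X (payoff 3)
  P2 vs B: payoffs [2, 3, 0] → best response Y (payoff 3)
  P2 vs C: payoffs [1, 4, 1] → best response Y (payoff 4)
Mutual best responses: (B,Y) → Nash equilibria.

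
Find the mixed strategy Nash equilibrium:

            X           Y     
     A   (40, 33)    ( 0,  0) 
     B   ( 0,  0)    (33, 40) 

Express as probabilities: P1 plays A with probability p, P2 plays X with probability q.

p = 0.5479, q = 0.4521

Work:
Find probabilities that make opponent indifferent:
P2 chooses q to make P1 indifferent between A and B
P1 chooses p to make P2 indifferent between X and Y
Mixed NE: P1 plays (A: 0.5479, B: 0.4521), P2 plays (X: 0.4521, Y: 0.5479)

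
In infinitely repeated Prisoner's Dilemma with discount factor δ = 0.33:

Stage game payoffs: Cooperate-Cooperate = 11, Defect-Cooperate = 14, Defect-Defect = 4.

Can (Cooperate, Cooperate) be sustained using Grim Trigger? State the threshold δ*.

δ* = 0.3; since δ = 0.33 ≥ 0.3, cooperation can be sustained

Work:
For Grim Trigger:
Cooperate forever: 11/(1-δ)
Defect then punished: 14 + 4·δ/(1-δ)
Need: 11/(1-δ) ≥ 14 + 4·δ/(1-δ)
Solving: δ ≥ (T-R)/(T-P) = (14-11)/(14-4) = 0.3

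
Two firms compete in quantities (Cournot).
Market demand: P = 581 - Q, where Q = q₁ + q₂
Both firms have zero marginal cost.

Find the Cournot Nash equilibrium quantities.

q₁* = q₂* = 193.67; P* = 193.67

Work:
Profit: π_i = P·q_i = (a - q_i - q_j)·q_i
FOC: ∂π_i/∂q_i = a - 2q_i - q_j = 0
Reaction function: q_i = (581 - q_j)/2
Symmetry: q* = 581/3 = 193.67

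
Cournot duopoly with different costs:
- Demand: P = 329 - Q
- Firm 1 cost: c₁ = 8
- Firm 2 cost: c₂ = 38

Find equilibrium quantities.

q₁* = 117.0, q₂* = 87.0

Work:
Reaction: q₁ = (329 - 8 - q₂)/2
Reaction: q₂ = (329 - 38 - q₁)/2
Solve simultaneously:
q₁* = (329 - 2×8 + 38)/3 = 117.0
q₂* = (329 - 2×38 + 8)/3 = 87.0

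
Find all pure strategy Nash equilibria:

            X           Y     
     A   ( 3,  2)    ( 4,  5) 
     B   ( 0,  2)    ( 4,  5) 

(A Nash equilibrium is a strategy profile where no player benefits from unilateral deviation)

Nash equilibrium: (A, Y), (B, Y)

Work:
Best responses:
  P1 vs X: payoffs [3, 0] → best response A (payoff 3)
  P1 vs Y: payoffs [4, 4] → best response A/B (payoff 4)
  P2 vs A: payoffs [2, 5] → best response Y (payoff 5)
  P2 vs B: payoffs [2, 5] → best response Y (payoff 5)
Mutual best responses: (A,Y), (B,Y) → Nash equilibria.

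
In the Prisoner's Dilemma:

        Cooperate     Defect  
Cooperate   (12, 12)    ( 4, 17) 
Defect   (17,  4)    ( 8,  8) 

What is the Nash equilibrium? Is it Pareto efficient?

(Defect, Defect) is NE; not Pareto efficient

Work:
Defect dominates Cooperate for both players:
If P2 cooperates: Defect (17) > Cooperate (12)
If P2 defects: Defect (8) > Cooperate (4)
NE: (Defect, Defect) with payoff (8, 8)
But (Cooperate, Cooperate) = (12, 12) Pareto dominates (8, 8)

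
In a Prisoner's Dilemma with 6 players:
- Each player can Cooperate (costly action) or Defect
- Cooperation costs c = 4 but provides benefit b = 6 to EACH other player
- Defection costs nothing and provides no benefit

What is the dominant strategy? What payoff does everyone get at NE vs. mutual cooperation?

Dominant: Defect; NE payoff = 0; Coop payoff = 26

Work:
Defect dominates (saves cost c = 4, benefit to others is external)
NE: All defect → everyone gets 0
If all cooperate: each receives (5)×6 - 4 = 26
Social dilemma: 26 > 0 but NE gives 0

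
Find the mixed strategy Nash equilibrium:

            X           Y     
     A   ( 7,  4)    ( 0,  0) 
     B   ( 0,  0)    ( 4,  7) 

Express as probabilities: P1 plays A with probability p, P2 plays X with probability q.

p = 0.6364, q = 0.3636

Work:
Find probabilities that make opponent indifferent:
P2 chooses q to make P1 indifferent between A and B
P1 chooses p to make P2 indifferent between X and Y
Mixed NE: P1 plays (A: 0.6364, B: 0.3636), P2 plays (X: 0.3636, Y: 0.6364)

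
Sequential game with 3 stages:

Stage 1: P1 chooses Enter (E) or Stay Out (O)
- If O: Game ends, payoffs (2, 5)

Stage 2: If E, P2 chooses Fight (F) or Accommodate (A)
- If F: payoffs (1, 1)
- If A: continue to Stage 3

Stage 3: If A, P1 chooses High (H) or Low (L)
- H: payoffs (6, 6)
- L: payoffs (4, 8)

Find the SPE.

SPE: (E, A, H); Outcome (6, 6)

Work:
Stage 3: P1 chooses H (6 vs 4)
Stage 2: P2: F->1, A->6 (anticipating H). Choose A
Stage 1: P1: O->2, E->6 (anticipating A, H). Choose E
SPE path: E -> A -> H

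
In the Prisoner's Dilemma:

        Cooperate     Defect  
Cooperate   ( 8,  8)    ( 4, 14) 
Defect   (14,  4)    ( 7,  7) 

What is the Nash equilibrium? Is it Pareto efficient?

(Defect, Defect) is NE; not Pareto efficient

Work:
Defect dominates Cooperate for both players:
If P2 cooperates: Defect (14) > Cooperate (8)
If P2 defects: Defect (7) > Cooperate (4)
NE: (Defect, Defect) with payoff (7, 7)
But (Cooperate, Cooperate) = (8, 8) Pareto dominates (7, 7)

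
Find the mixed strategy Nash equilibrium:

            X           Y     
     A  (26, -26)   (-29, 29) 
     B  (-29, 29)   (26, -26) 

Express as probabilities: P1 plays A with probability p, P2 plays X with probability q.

p = 0.5, q = 0.5

Work:
Find probabilities that make opponent indifferent:
P2 chooses q to make P1 indifferent between A and B
P1 chooses p to make P2 indifferent between X and Y
Mixed NE: P1 plays (A: 0.5, B: 0.5), P2 plays (X: 0.5, Y: 0.5)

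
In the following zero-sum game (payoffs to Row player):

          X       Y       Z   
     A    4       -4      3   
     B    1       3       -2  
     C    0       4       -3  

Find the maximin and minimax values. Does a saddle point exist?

Maximin = -2, Minimax = 3, Saddle: False

Work:
Row minimums: [-4, -2, -3] → maximin = -2
Column maximums: [4, 4, 3] → minimax = 3
No saddle point (maximin ≠ minimax). Mixed strategy needed.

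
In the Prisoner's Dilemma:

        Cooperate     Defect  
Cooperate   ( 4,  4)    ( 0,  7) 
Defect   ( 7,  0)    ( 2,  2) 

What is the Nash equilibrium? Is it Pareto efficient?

(Defect, Defect) is NE; not Pareto efficient

Work:
Defect dominates Cooperate for both players:
If P2 cooperates: Defect (7) > Cooperate (4)
If P2 defects: Defect (2) > Cooperate (0)
NE: (Defect, Defect) with payoff (2, 2)
But (Cooperate, Cooperate) = (4, 4) Pareto dominates (2, 2)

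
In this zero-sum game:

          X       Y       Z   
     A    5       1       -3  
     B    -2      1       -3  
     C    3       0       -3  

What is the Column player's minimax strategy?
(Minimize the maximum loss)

Column should play Z, value = -3

Work:
Column player minimizes Row's maximum payoff:
Column X: max payoff to Row = 5
Column Y: max payoff to Row = 1
Column Z: max payoff to Row = -3
Minimum is -3, achieved by column Z.
Minimax strategy: Z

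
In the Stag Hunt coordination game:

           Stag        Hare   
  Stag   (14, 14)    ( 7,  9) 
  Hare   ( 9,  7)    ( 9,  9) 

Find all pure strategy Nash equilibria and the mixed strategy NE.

Pure NE: (Stag, Stag) and (Hare, Hare); Mixed NE: p = 0.2857, q = 0.2857

Work:
Check pure NE:
(Stag, Stag): (14, 14) - no unilateral deviation beneficial
(Hare, Hare): (9, 9) - no unilateral deviation beneficial
Mixed NE: P1 plays Stag with p = 0.2857, P2 plays Stag with q = 0.2857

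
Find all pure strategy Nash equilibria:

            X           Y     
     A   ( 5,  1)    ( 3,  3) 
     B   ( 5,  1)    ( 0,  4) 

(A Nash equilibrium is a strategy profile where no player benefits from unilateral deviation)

Nash equilibrium: (A, Y)

Work:
Best responses:
  P1 vs X: payoffs [5, 5] → best response A/B (payoff 5)
  P1 vs Y: payoffs [3, 0] → best response A (payoff 3)
  P2 vs A: payoffs [1, 3] → best response Y (payoff 3)
  P2 vs B: payoffs [1, 4] → best response Y (payoff 4)
Mutual best responses: (A,Y) → Nash equilibria.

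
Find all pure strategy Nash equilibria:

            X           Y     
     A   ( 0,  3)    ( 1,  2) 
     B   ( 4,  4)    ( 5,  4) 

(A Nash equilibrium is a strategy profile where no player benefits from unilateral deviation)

Nash equilibrium: (B, X), (B, Y)

Work:
Best responses:
  P1 vs X: payoffs [0, 4] → best response B (payoff 4)
  P1 vs Y: payoffs [1, 5] → best response B (payoff 5)
  P2 vs A: payoffs [3, 2] → best response X (payoff 3)
  P2 vs B: payoffs [4, 4] → best response X/Y (payoff 4)
Mutual best responses: (B,X), (B,Y) → Nash equilibria.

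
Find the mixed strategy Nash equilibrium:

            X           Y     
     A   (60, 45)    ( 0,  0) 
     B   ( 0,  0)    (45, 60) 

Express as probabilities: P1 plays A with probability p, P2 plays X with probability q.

p = 0.5714, q = 0.4286

Work:
Find probabilities that make opponent indifferent:
P2 chooses q to make P1 indifferent between A and B
P1 chooses p to make P2 indifferent between X and Y
Mixed NE: P1 plays (A: 0.5714, B: 0.4286), P2 plays (X: 0.4286, Y: 0.5714)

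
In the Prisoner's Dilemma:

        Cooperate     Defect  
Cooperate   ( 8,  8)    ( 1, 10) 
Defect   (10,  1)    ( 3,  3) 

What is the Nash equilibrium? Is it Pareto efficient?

(Defect, Defect) is NE; not Pareto efficient

Work:
Defect dominates Cooperate for both players:
If P2 cooperates: Defect (10) > Cooperate (8)
If P2 defects: Defect (3) > Cooperate (1)
NE: (Defect, Defect) with payoff (3, 3)
But (Cooperate, Cooperate) = (8, 8) Pareto dominates (3, 3)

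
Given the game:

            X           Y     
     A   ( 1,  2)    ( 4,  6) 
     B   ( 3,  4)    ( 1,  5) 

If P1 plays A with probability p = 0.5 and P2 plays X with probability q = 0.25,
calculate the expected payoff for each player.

E[P1] = 2.375, E[P2] = 4.875

Work:
E[P1] = p·q·π₁(A,X) + p·(1-q)·π₁(A,Y) + (1-p)·q·π₁(B,X) + (1-p)·(1-q)·π₁(B,Y)
= 0.5·0.25·1 + 0.5·0.75·4 + 0.5·0.25·3 + 0.5·0.75·1
= 2.375

E[P2] = 4.875 (similar calculation)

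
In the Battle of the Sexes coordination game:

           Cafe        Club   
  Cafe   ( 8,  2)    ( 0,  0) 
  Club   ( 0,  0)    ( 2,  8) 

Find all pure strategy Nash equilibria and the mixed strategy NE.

Pure NE: (Cafe, Cafe) and (Club, Club); Mixed NE: p = 0.8, q = 0.2

Work:
Check pure NE:
(Cafe, Cafe): (8, 2) - no unilateral deviation beneficial
(Club, Club): (2, 8) - no unilateral deviation beneficial
Mixed NE: P1 plays Cafe with p = 0.8, P2 plays Cafe with q = 0.2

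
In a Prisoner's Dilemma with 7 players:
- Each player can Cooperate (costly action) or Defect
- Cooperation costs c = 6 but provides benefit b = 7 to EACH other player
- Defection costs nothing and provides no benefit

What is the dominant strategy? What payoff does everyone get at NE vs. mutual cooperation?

Dominant: Defect; NE payoff = 0; Coop payoff = 36

Work:
Defect dominates (saves cost c = 6, benefit to others is external)
NE: All defect → everyone gets 0
If all cooperate: each receives (6)×7 - 6 = 36
Social dilemma: 36 > 0 but NE gives 0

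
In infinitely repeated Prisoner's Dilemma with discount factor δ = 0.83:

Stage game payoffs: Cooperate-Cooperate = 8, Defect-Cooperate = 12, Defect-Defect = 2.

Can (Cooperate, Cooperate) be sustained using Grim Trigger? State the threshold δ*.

δ* = 0.4; since δ = 0.83 ≥ 0.4, cooperation can be sustained

Work:
For Grim Trigger:
Cooperate forever: 8/(1-δ)
Defect then punished: 12 + 2·δ/(1-δ)
Need: 8/(1-δ) ≥ 12 + 2·δ/(1-δ)
Solving: δ ≥ (T-R)/(T-P) = (12-8)/(12-2) = 0.4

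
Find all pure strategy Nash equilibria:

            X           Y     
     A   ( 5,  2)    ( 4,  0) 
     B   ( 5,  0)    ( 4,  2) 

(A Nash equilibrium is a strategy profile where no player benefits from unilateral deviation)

Nash equilibrium: (A, X), (B, Y)

Work:
Best responses:
  P1 vs X: payoffs [5, 5] → best response A/B (payoff 5)
  P1 vs Y: payoffs [4, 4] → best response A/B (payoff 4)
  P2 vs A: payoffs [2, 0] → best response X (payoff 2)
  P2 vs B: payoffs [0, 2] → best response Y (payoff 2)
Mutual best responses: (A,X), (B,Y) → Nash equilibria.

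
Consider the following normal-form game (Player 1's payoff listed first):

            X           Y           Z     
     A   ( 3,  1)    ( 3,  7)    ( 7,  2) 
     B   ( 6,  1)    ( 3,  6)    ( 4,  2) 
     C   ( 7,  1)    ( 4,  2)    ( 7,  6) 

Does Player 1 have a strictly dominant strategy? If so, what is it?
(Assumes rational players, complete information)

No strictly dominant strategy exists for Player 1

Work:
A strategy strictly dominates another if it gives a strictly higher payoff against every opponent action. Compare each pair of P1's strategies column-by-column:
  A vs B: [3 vs 6, 3 vs 3, 7 vs 4] → A does not strictly dominate B (column X: 3 ≤ 6)
  A vs C: [3 vs 7, 3 vs 4, 7 vs 7] → A does not strictly dominate C (column X: 3 ≤ 7)
  B vs A: [6 vs 3, 3 vs 3, 4 vs 7] → B does not strictly dominate A (column Y: 3 ≤ 3)
  B vs C: [6 vs 7, 3 vs 4, 4 vs 7] → B does not strictly dominate C (column X: 6 ≤ 7)
  C vs A: [7 vs 3, 4 vs 3, 7 vs 7] → C does not strictly dominate A (column Z: 7 ≤ 7)
  C vs B: [7 vs 6, 4 vs 3, 7 vs 4] → C strictly dominates B
No single strategy strictly dominates all others → no strictly dominant strategy.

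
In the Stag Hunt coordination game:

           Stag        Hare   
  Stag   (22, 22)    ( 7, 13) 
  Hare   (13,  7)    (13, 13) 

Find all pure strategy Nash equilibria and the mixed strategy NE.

Pure NE: (Stag, Stag) and (Hare, Hare); Mixed NE: p = 0.4, q = 0.4

Work:
Check pure NE:
(Stag, Stag): (22, 22) - no unilateral deviation beneficial
(Hare, Hare): (13, 13) - no unilateral deviation beneficial
Mixed NE: P1 plays Stag with p = 0.4, P2 plays Stag with q = 0.4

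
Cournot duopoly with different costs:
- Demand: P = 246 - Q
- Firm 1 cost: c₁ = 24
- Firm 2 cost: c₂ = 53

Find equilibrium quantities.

q₁* = 83.67, q₂* = 54.67

Work:
Reaction: q₁ = (246 - 24 - q₂)/2
Reaction: q₂ = (246 - 53 - q₁)/2
Solve simultaneously:
q₁* = (246 - 2×24 + 53)/3 = 83.67
q₂* = (246 - 2×53 + 24)/3 = 54.67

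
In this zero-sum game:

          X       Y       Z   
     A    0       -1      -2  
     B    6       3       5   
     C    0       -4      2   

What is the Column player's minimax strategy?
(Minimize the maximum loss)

Column should play Y, value = 3

Work:
Column player minimizes Row's maximum payoff:
Column X: max payoff to Row = 6
Column Y: max payoff to Row = 3
Column Z: max payoff to Row = 5
Minimum is 3, achieved by column Y.
Minimax strategy: Y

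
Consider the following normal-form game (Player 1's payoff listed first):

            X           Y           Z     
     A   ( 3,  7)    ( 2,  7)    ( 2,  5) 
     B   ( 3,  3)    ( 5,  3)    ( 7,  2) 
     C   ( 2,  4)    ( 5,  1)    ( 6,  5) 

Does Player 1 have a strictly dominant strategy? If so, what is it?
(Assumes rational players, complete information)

No strictly dominant strategy exists for Player 1

Work:
A strategy strictly dominates another if it gives a strictly higher payoff against every opponent action. Compare each pair of P1's strategies column-by-column:
  A vs B: [3 vs 3, 2 vs 5, 2 vs 7] → A does not strictly dominate B (column X: 3 ≤ 3)
  A vs C: [3 vs 2, 2 vs 5, 2 vs 6] → A does not strictly dominate C (column Y: 2 ≤ 5)
  B vs A: [3 vs 3, 5 vs 2, 7 vs 2] → B does not strictly dominate A (column X: 3 ≤ 3)
  B vs C: [3 vs 2, 5 vs 5, 7 vs 6] → B does not strictly dominate C (column Y: 5 ≤ 5)
  C vs A: [2 vs 3, 5 vs 2, 6 vs 2] → C does not strictly dominate A (column X: 2 ≤ 3)
  C vs B: [2 vs 3, 5 vs 5, 6 vs 7] → C does not strictly dominate B (column X: 2 ≤ 3)
No single strategy strictly dominates all others → no strictly dominant strategy.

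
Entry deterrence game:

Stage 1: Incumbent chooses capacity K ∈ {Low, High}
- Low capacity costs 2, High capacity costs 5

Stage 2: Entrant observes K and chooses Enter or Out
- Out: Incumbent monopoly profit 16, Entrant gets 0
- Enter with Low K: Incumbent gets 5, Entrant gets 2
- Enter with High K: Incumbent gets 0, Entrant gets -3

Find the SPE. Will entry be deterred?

SPE: (High, Enter|Low, Out|High); Entry deterred. Incumbent net profit = 11

Work:
After Low K: Entrant enters (2 > 0)
After High K: Entrant stays out (-3 < 0)
Incumbent: Low → 5−2=3, High → 16−5=11
Incumbent chooses High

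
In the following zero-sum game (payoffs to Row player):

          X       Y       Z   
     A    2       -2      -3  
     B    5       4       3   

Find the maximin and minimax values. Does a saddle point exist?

Maximin = 3, Minimax = 3, Saddle: True

Work:
Row minimums: [-3, 3] → maximin = 3
Column maximums: [5, 4, 3] → minimax = 3
Saddle point exists! Game value = 3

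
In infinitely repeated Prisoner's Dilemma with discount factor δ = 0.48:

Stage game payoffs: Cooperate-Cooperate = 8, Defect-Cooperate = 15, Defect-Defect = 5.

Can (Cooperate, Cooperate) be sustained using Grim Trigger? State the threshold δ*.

δ* = 0.7; since δ = 0.48 < 0.7, cooperation cannot be sustained

Work:
For Grim Trigger:
Cooperate forever: 8/(1-δ)
Defect then punished: 15 + 5·δ/(1-δ)
Need: 8/(1-δ) ≥ 15 + 5·δ/(1-δ)
Solving: δ ≥ (T-R)/(T-P) = (15-8)/(15-5) = 0.7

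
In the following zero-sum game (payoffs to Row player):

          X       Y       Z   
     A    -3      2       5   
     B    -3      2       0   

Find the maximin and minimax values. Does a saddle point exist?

Maximin = -3, Minimax = -3, Saddle: True

Work:
Row minimums: [-3, -3] → maximin = -3
Column maximums: [-3, 2, 5] → minimax = -3
Saddle point exists! Game value = -3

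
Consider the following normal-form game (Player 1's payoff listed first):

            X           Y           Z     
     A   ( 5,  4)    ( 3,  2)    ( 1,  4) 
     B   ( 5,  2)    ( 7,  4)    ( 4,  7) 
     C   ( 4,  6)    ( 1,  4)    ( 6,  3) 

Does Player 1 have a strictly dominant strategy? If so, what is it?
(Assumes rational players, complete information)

No strictly dominant strategy exists for Player 1

Work:
A strategy strictly dominates another if it gives a strictly higher payoff against every opponent action. Compare each pair of P1's strategies column-by-column:
  A vs B: [5 vs 5, 3 vs 7, 1 vs 4] → A does not strictly dominate B (column X: 5 ≤ 5)
  A vs C: [5 vs 4, 3 vs 1, 1 vs 6] → A does not strictly dominate C (column Z: 1 ≤ 6)
  B vs A: [5 vs 5, 7 vs 3, 4 vs 1] → B does not strictly dominate A (column X: 5 ≤ 5)
  B vs C: [5 vs 4, 7 vs 1, 4 vs 6] → B does not strictly dominate C (column Z: 4 ≤ 6)
  C vs A: [4 vs 5, 1 vs 3, 6 vs 1] → C does not strictly dominate A (column X: 4 ≤ 5)
  C vs B: [4 vs 5, 1 vs 7, 6 vs 4] → C does not strictly dominate B (column X: 4 ≤ 5)
No single strategy strictly dominates all others → no strictly dominant strategy.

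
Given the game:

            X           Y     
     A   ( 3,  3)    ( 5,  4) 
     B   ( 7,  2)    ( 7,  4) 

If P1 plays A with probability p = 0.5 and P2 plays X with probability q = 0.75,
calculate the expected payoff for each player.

E[P1] = 5.25, E[P2] = 2.875

Work:
E[P1] = p·q·π₁(A,X) + p·(1-q)·π₁(A,Y) + (1-p)·q·π₁(B,X) + (1-p)·(1-q)·π₁(B,Y)
= 0.5·0.75·3 + 0.5·0.25·5 + 0.5·0.75·7 + 0.5·0.25·7
= 5.25

E[P2] = 2.875 (similar calculation)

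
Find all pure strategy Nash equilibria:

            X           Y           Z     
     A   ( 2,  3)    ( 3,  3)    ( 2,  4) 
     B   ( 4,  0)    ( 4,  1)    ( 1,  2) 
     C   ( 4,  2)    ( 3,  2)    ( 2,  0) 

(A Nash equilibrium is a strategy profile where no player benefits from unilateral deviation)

Nash equilibrium: (A, Z), (C, X)

Work:
Best responses:
  P1 vs X: payoffs [2, 4, 4] → best response B/C (payoff 4)
  P1 vs Y: payoffs [3, 4, 3] → best response B (payoff 4)
  P1 vs Z: payoffs [2, 1, 2] → best response A/C (payoff 2)
  P2 vs A: payoffs [3, 3, 4] → best response Z (payoff 4)
  P2 vs B: payoffs [0, 1, 2] → best response Z (payoff 2)
  P2 vs C: payoffs [2, 2, 0] → best response X/Y (payoff 2)
Mutual best responses: (A,Z), (C,X) → Nash equilibria.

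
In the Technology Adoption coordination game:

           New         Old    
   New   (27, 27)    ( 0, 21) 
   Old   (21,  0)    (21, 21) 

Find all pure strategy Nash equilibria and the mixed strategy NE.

Pure NE: (New, New) and (Old, Old); Mixed NE: p = 0.7778, q = 0.7778

Work:
Check pure NE:
(New, New): (27, 27) - no unilateral deviation beneficial
(Old, Old): (21, 21) - no unilateral deviation beneficial
Mixed NE: P1 plays New with p = 0.7778, P2 plays New with q = 0.7778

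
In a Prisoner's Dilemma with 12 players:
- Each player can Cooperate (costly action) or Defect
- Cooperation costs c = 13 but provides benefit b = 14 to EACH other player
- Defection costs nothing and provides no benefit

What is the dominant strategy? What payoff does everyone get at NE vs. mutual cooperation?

Dominant: Defect; NE payoff = 0; Coop payoff = 141

Work:
Defect dominates (saves cost c = 13, benefit to others is external)
NE: All defect → everyone gets 0
If all cooperate: each receives (11)×14 - 13 = 141
Social dilemma: 141 > 0 but NE gives 0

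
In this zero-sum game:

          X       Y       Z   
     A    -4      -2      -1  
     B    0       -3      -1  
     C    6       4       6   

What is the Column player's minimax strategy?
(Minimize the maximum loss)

Column should play Y, value = 4

Work:
Column player minimizes Row's maximum payoff:
Column X: max payoff to Row = 6
Column Y: max payoff to Row = 4
Column Z: max payoff to Row = 6
Minimum is 4, achieved by column Y.
Minimax strategy: Y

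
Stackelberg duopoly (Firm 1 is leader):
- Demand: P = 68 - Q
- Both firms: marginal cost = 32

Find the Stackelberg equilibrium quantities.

q₁* (leader) = 18.0, q₂* (follower) = 9.0

Work:
Follower's reaction: q₂ = (a - c - q₁)/2
Leader substitutes: π₁ = q₁·(a - q₁ - (a-c-q₁)/2 - c)
FOC: q₁* = (68 - 32)/2 = 18.00
Then: q₂* = (68 - 32 - 18.0)/2 = 9.00
Leader has first-mover advantage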